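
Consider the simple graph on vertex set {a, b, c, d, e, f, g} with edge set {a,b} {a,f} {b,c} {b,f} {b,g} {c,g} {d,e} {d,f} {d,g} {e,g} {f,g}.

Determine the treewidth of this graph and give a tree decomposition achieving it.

The largest bag has 3 vertices, giving width 2; this decomposition certifies tw(G) ≤ 2. On the other hand G contains the 3-clique {d, e, g}. A clique must lie in a single bag of any decomposition, so no decomposition can have width below 2. Therefore the treewidth is 2.

Treewidth 2.
One such decomposition:
Bags: B1 = {b, f, g}  B2 = {b, c, g}  B3 = {a, b, f}  B4 = {d, f, g}  B5 = {d, e, g}
Tree: B1–B2, B1–B3, B1–B4, B4–B5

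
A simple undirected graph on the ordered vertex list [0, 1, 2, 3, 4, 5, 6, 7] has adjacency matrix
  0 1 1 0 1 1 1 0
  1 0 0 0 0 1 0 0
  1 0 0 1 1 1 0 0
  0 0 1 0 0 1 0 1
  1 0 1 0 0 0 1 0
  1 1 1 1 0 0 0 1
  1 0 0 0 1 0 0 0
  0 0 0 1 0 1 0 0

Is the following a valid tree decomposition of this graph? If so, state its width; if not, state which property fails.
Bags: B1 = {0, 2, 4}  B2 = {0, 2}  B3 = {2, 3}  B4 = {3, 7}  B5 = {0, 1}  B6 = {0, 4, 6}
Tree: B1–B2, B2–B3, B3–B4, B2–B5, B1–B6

A tree decomposition must satisfy three properties: every vertex lies in some bag; for every edge, both endpoints lie together in some bag; and for every vertex, the bags containing it form a connected subtree. Here vertex 5 appears in no bag, so the decomposition is invalid.

No — vertex 5 appears in no bag.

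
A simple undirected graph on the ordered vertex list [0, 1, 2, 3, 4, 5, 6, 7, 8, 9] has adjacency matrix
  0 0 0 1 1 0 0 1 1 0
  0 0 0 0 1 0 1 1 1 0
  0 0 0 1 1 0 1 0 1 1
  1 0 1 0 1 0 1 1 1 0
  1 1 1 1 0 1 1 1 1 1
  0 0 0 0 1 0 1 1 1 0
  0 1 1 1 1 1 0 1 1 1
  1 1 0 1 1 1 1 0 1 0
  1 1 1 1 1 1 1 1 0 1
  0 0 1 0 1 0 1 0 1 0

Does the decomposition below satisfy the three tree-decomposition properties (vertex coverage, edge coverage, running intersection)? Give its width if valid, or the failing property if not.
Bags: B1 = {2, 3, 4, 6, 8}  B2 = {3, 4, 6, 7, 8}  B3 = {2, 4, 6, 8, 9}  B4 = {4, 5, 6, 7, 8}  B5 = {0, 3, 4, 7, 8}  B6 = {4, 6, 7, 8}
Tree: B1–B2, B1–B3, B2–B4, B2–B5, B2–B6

A tree decomposition must satisfy three properties: every vertex lies in some bag; for every edge, both endpoints lie together in some bag; and for every vertex, the bags containing it form a connected subtree. Here vertex 1 appears in no bag, so the decomposition is invalid.

No — vertex 1 appears in no bag.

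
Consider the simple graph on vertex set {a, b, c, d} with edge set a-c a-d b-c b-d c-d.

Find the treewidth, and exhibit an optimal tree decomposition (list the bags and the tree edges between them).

Every bag has size at most 3, so the width is 3 − 1 = 2 and tw(G) ≤ 2. Conversely, {a, c, d} is a clique of size 3, and the vertices of any clique must share a bag in every tree decomposition; so some bag has ≥ 3 vertices and tw(G) ≥ 2. Combining the bounds, tw(G) = 2.

Treewidth 2.
One such decomposition:
Bags: B1 = {a, c, d}  B2 = {b, c, d}
Tree: B1–B2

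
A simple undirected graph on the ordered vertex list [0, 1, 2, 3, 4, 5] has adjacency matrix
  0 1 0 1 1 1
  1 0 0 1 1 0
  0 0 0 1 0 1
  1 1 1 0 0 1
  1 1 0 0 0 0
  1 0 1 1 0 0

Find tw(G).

A width-2 tree decomposition is:
Bags: B1 = {0, 3, 5}  B2 = {2, 3, 5}  B3 = {0, 1, 3}  B4 = {0, 1, 4}
Tree: B1–B2, B1–B3, B3–B4
Each bag holds 3 vertices, so the decomposition has width 2, which upper-bounds the treewidth. On the other hand G contains the 3-clique {0, 1, 3}. A clique must lie in a single bag of any decomposition, so no decomposition can have width below 2. The upper and lower bounds meet at 2, so that is the treewidth.

2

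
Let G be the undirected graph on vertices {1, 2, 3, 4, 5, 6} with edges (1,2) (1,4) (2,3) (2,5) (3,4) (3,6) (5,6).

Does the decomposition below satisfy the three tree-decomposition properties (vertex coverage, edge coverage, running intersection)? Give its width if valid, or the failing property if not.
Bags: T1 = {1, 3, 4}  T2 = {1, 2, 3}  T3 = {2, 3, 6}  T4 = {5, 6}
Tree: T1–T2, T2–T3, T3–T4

No — edge (2,5) lies in no bag.

A tree decomposition must satisfy three properties: every vertex lies in some bag; for every edge, both endpoints lie together in some bag; and for every vertex, the bags containing it form a connected subtree. Here edge (2,5) lies in no bag, so the decomposition is invalid.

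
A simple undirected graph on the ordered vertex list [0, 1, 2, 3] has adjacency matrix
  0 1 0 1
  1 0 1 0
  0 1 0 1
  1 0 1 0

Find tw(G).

A width-2 tree decomposition is:
Bags: B1 = {1, 2, 3}  B2 = {0, 1, 3}
Tree: B1–B2
Each bag holds 3 vertices, so the decomposition has width 2, which upper-bounds the treewidth. Since 3–2–1–0–3 is a cycle in G, G is not acyclic. Forests are exactly the graphs of treewidth ≤ 1, so tw(G) ≥ 2. The upper and lower bounds meet at 2, so that is the treewidth.

2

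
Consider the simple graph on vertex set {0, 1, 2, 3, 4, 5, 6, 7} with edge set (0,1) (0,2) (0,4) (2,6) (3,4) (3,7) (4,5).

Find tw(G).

1

A width-1 tree decomposition is:
Bags: B1 = {0, 2}  B2 = {0, 4}  B3 = {4, 5}  B4 = {3, 4}  B5 = {2, 6}  B6 = {3, 7}  B7 = {0, 1}
Tree: B1–B2, B2–B3, B3–B4, B1–B5, B4–B6, B2–B7
Every bag has size at most 2, so the width is 2 − 1 = 1 and tw(G) ≤ 1. G has an edge, so its treewidth is at least 1. Hence tw(G) = 1 exactly.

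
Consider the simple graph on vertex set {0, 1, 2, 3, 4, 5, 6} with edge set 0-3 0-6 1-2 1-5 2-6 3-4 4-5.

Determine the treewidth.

A width-2 tree decomposition is:
Bags: B1 = {1, 2, 6}  B2 = {0, 1, 6}  B3 = {0, 1, 3}  B4 = {1, 3, 4}  B5 = {1, 4, 5}
Tree: B1–B2, B2–B3, B3–B4, B4–B5
Every bag has size at most 3, so the width is 3 − 1 = 2 and tw(G) ≤ 2. For the lower bound, G contains the cycle 1–2–6–0–3–4–5–1, so G is not a forest; only forests have treewidth ≤ 1, hence tw(G) ≥ 2. Therefore the treewidth is 2.

2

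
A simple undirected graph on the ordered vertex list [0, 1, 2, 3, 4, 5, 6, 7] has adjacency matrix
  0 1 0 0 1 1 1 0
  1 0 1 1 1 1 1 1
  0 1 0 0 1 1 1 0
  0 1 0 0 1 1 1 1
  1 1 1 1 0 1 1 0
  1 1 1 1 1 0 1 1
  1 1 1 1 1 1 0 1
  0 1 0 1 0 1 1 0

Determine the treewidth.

4

A width-4 tree decomposition is:
Bags: B1 = {1, 3, 4, 5, 6}  B2 = {1, 3, 5, 6, 7}  B3 = {1, 2, 4, 5, 6}  B4 = {0, 1, 4, 5, 6}
Tree: B1–B2, B1–B3, B3–B4
Each bag holds 5 vertices, so the decomposition has width 4, which upper-bounds the treewidth. For the lower bound, the 5 vertices {0, 1, 4, 5, 6} are pairwise adjacent, and any tree decomposition puts a clique entirely inside one bag — forcing width ≥ 4. Combining the bounds, tw(G) = 4.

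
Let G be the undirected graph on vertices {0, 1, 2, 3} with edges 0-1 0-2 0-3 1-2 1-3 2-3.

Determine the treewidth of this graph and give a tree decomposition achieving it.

With just one bag of size 4, the width is 4 − 1 = 3, so tw(G) ≤ 3. On the other hand G contains the 4-clique {0, 1, 2, 3}. A clique must lie in a single bag of any decomposition, so no decomposition can have width below 3. The upper and lower bounds meet at 3, so that is the treewidth.

Treewidth 3.
Bags: B1 = {0, 1, 2, 3}
Tree: (single bag)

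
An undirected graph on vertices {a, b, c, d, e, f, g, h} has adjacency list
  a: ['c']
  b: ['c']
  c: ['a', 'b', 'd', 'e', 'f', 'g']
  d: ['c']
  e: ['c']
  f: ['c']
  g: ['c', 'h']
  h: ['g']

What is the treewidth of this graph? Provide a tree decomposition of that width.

Treewidth 1.
One optimal decomposition is:
Bags: B1 = {g, h}  B2 = {c, g}  B3 = {b, c}  B4 = {c, e}  B5 = {c, f}  B6 = {a, c}  B7 = {c, d}
Tree: B1–B2, B2–B3, B3–B4, B2–B5, B3–B6, B5–B7

The largest bag has 2 vertices, giving width 1; this decomposition certifies tw(G) ≤ 1. Since G has at least one edge (e.g. g–h), it is not an edgeless graph, so tw(G) ≥ 1. Hence tw(G) = 1 exactly.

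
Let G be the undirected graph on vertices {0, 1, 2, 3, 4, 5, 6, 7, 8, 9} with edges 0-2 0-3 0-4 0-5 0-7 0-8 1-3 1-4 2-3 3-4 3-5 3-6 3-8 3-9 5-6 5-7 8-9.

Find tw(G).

2

A width-2 tree decomposition is:
Bags: B1 = {0, 2, 3}  B2 = {0, 3, 4}  B3 = {0, 3, 8}  B4 = {1, 3, 4}  B5 = {0, 3, 5}  B6 = {0, 5, 7}  B7 = {3, 5, 6}  B8 = {3, 8, 9}
Tree: B1–B2, B2–B3, B2–B4, B2–B5, B5–B6, B5–B7, B3–B8
Each bag holds 3 vertices, so the decomposition has width 2, which upper-bounds the treewidth. On the other hand G contains the 3-clique {0, 3, 8}. A clique must lie in a single bag of any decomposition, so no decomposition can have width below 2. Hence tw(G) = 2 exactly.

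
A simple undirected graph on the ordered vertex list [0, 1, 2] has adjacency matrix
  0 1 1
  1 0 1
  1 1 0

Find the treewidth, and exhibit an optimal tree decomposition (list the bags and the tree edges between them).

Treewidth 2.
One optimal decomposition is:
Bags: B1 = {0, 1, 2}
Tree: (single bag)

With just one bag of size 3, the width is 3 − 1 = 2, so tw(G) ≤ 2. For the lower bound, the 3 vertices {0, 1, 2} are pairwise adjacent, and any tree decomposition puts a clique entirely inside one bag — forcing width ≥ 2. The upper and lower bounds meet at 2, so that is the treewidth.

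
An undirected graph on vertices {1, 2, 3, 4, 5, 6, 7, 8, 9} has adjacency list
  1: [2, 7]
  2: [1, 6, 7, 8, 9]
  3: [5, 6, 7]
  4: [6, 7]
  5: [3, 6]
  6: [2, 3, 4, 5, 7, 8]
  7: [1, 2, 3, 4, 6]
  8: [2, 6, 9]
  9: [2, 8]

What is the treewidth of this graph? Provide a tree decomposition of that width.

Every bag has size at most 3, so the width is 3 − 1 = 2 and tw(G) ≤ 2. On the other hand G contains the 3-clique {1, 2, 7}. A clique must lie in a single bag of any decomposition, so no decomposition can have width below 2. Therefore the treewidth is 2.

Treewidth 2.
Bags: B1 = {2, 6, 8}  B2 = {2, 6, 7}  B3 = {2, 8, 9}  B4 = {3, 6, 7}  B5 = {3, 5, 6}  B6 = {4, 6, 7}  B7 = {1, 2, 7}
Tree: B1–B2, B1–B3, B2–B4, B4–B5, B2–B6, B2–B7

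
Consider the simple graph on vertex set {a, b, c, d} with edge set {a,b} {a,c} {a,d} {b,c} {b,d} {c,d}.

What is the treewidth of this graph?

A width-3 tree decomposition is:
Bags: B1 = {a, b, c, d}
Tree: (single bag)
A single bag containing all 4 vertices is trivially a valid decomposition of width 3. Conversely, {a, b, c, d} is a clique of size 4, and the vertices of any clique must share a bag in every tree decomposition; so some bag has ≥ 4 vertices and tw(G) ≥ 3. The upper and lower bounds meet at 3, so that is the treewidth.

3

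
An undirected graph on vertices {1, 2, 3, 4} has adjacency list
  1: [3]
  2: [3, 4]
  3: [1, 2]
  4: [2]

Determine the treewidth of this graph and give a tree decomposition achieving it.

Each bag holds 2 vertices, so the decomposition has width 1, which upper-bounds the treewidth. G has an edge, so its treewidth is at least 1. Hence tw(G) = 1 exactly.

Treewidth 1.
One optimal decomposition is:
Bags: B1 = {1, 3}  B2 = {2, 3}  B3 = {2, 4}
Tree: B1–B2, B2–B3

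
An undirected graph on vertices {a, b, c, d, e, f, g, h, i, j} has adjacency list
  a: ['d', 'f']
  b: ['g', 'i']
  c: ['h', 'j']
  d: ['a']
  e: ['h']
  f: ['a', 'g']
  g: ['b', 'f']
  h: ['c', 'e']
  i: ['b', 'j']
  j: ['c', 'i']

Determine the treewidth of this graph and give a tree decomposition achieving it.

Treewidth 1.
Bags: B1 = {a, d}  B2 = {a, f}  B3 = {f, g}  B4 = {b, g}  B5 = {b, i}  B6 = {i, j}  B7 = {c, j}  B8 = {c, h}  B9 = {e, h}
Tree: B1–B2, B2–B3, B3–B4, B4–B5, B5–B6, B6–B7, B7–B8, B8–B9

Every bag has size at most 2, so the width is 2 − 1 = 1 and tw(G) ≤ 1. G has an edge, so its treewidth is at least 1. The upper and lower bounds meet at 1, so that is the treewidth.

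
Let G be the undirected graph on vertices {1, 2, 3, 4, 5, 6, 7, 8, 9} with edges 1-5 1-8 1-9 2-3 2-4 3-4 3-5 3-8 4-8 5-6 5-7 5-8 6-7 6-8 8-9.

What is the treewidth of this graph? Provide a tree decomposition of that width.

Treewidth 2.
Bags: B1 = {3, 4, 8}  B2 = {3, 5, 8}  B3 = {2, 3, 4}  B4 = {1, 5, 8}  B5 = {1, 8, 9}  B6 = {5, 6, 8}  B7 = {5, 6, 7}
Tree: B1–B2, B1–B3, B2–B4, B4–B5, B2–B6, B6–B7

The largest bag has 3 vertices, giving width 2; this decomposition certifies tw(G) ≤ 2. On the other hand G contains the 3-clique {1, 8, 9}. A clique must lie in a single bag of any decomposition, so no decomposition can have width below 2. Combining the bounds, tw(G) = 2.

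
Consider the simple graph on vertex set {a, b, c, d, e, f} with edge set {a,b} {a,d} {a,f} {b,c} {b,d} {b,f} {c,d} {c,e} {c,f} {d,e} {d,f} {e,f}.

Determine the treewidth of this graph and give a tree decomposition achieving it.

Treewidth 3.
Bags: B1 = {b, c, d, f}  B2 = {c, d, e, f}  B3 = {a, b, d, f}
Tree: B1–B2, B1–B3

Each bag holds 4 vertices, so the decomposition has width 3, which upper-bounds the treewidth. For the lower bound, the 4 vertices {c, d, e, f} are pairwise adjacent, and any tree decomposition puts a clique entirely inside one bag — forcing width ≥ 3. The upper and lower bounds meet at 3, so that is the treewidth.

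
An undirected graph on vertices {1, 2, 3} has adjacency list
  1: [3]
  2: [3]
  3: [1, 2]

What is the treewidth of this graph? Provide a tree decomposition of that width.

The largest bag has 2 vertices, giving width 1; this decomposition certifies tw(G) ≤ 1. Any graph with an edge has treewidth ≥ 1, and G has the edge 3–2. Hence tw(G) = 1 exactly.

Treewidth 1.
One optimal decomposition is:
Bags: B1 = {2, 3}  B2 = {1, 3}
Tree: B1–B2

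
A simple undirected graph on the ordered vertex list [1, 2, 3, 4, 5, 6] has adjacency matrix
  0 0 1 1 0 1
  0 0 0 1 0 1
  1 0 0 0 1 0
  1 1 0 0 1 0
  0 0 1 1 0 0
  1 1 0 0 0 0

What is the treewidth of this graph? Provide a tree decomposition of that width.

Each bag holds 3 vertices, so the decomposition has width 2, which upper-bounds the treewidth. Since 5–3–1–4–5 is a cycle in G, G is not acyclic. Forests are exactly the graphs of treewidth ≤ 1, so tw(G) ≥ 2. The upper and lower bounds meet at 2, so that is the treewidth.

Treewidth 2.
One such decomposition:
Bags: B1 = {3, 4, 5}  B2 = {1, 3, 4}  B3 = {1, 2, 4}  B4 = {1, 2, 6}
Tree: B1–B2, B2–B3, B3–B4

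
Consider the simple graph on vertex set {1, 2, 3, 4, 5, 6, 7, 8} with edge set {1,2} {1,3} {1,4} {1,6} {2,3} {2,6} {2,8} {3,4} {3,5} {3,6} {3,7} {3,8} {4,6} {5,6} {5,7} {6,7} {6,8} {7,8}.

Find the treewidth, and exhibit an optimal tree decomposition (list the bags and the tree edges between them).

Treewidth 3.
Bags: B1 = {1, 2, 3, 6}  B2 = {1, 3, 4, 6}  B3 = {2, 3, 6, 8}  B4 = {3, 6, 7, 8}  B5 = {3, 5, 6, 7}
Tree: B1–B2, B1–B3, B3–B4, B4–B5

Each bag holds 4 vertices, so the decomposition has width 3, which upper-bounds the treewidth. On the other hand G contains the 4-clique {2, 3, 6, 8}. A clique must lie in a single bag of any decomposition, so no decomposition can have width below 3. Hence tw(G) = 3 exactly.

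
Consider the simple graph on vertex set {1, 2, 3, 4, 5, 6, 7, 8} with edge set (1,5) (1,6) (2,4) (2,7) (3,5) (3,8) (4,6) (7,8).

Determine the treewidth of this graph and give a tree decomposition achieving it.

Treewidth 2.
Bags: B1 = {1, 4, 6}  B2 = {1, 4, 5}  B3 = {3, 4, 5}  B4 = {3, 4, 8}  B5 = {4, 7, 8}  B6 = {2, 4, 7}
Tree: B1–B2, B2–B3, B3–B4, B4–B5, B5–B6

Each bag holds 3 vertices, so the decomposition has width 2, which upper-bounds the treewidth. Since 4–6–1–5–3–8–7–2–4 is a cycle in G, G is not acyclic. Forests are exactly the graphs of treewidth ≤ 1, so tw(G) ≥ 2. Combining the bounds, tw(G) = 2.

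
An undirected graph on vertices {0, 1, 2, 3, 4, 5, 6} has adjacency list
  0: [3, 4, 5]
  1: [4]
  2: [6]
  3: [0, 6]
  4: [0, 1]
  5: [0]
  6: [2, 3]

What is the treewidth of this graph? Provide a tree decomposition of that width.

Every bag has size at most 2, so the width is 2 − 1 = 1 and tw(G) ≤ 1. Since G has at least one edge (e.g. 0–3), it is not an edgeless graph, so tw(G) ≥ 1. Therefore the treewidth is 1.

Treewidth 1.
One such decomposition:
Bags: B1 = {0, 3}  B2 = {0, 4}  B3 = {3, 6}  B4 = {0, 5}  B5 = {1, 4}  B6 = {2, 6}
Tree: B1–B2, B1–B3, B1–B4, B2–B5, B3–B6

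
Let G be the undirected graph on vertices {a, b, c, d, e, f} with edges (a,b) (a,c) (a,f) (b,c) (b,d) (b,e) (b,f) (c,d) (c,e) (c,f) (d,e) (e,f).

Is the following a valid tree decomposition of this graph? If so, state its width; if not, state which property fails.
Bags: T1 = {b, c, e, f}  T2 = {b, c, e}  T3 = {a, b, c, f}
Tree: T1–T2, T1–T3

A tree decomposition must satisfy three properties: every vertex lies in some bag; for every edge, both endpoints lie together in some bag; and for every vertex, the bags containing it form a connected subtree. Here vertex d appears in no bag, so the decomposition is invalid.

No — vertex d appears in no bag.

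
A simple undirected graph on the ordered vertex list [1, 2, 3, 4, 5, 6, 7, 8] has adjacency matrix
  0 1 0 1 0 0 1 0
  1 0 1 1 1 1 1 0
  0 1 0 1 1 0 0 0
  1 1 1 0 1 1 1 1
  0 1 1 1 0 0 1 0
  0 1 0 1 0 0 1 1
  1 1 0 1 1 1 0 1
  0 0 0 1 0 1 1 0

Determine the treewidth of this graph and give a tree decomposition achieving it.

Treewidth 3.
One such decomposition:
Bags: B1 = {1, 2, 4, 7}  B2 = {2, 4, 5, 7}  B3 = {2, 4, 6, 7}  B4 = {2, 3, 4, 5}  B5 = {4, 6, 7, 8}
Tree: B1–B2, B2–B3, B2–B4, B3–B5

Every bag has size at most 4, so the width is 4 − 1 = 3 and tw(G) ≤ 3. On the other hand G contains the 4-clique {4, 6, 7, 8}. A clique must lie in a single bag of any decomposition, so no decomposition can have width below 3. The upper and lower bounds meet at 3, so that is the treewidth.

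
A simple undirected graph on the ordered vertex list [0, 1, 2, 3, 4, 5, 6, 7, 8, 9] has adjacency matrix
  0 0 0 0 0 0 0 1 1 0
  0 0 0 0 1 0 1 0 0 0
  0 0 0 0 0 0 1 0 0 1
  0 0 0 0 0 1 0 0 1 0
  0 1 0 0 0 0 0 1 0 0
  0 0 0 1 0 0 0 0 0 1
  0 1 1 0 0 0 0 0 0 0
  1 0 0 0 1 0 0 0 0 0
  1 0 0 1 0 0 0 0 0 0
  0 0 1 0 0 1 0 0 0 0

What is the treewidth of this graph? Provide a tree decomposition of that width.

Each bag holds 3 vertices, so the decomposition has width 2, which upper-bounds the treewidth. The edges 8–0–7–4–1–6–2–9–5–3–8 form a cycle, so G is not a tree and its treewidth is at least 2. Hence tw(G) = 2 exactly.

Treewidth 2.
One optimal decomposition is:
Bags: B1 = {0, 7, 8}  B2 = {4, 7, 8}  B3 = {1, 4, 8}  B4 = {1, 6, 8}  B5 = {2, 6, 8}  B6 = {2, 8, 9}  B7 = {5, 8, 9}  B8 = {3, 5, 8}
Tree: B1–B2, B2–B3, B3–B4, B4–B5, B5–B6, B6–B7, B7–B8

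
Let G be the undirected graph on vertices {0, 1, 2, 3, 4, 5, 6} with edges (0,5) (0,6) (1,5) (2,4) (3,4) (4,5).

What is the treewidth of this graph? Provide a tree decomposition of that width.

The largest bag has 2 vertices, giving width 1; this decomposition certifies tw(G) ≤ 1. Any graph with an edge has treewidth ≥ 1, and G has the edge 5–1. Hence tw(G) = 1 exactly.

Treewidth 1.
Bags: B1 = {1, 5}  B2 = {4, 5}  B3 = {0, 5}  B4 = {2, 4}  B5 = {3, 4}  B6 = {0, 6}
Tree: B1–B2, B1–B3, B2–B4, B2–B5, B3–B6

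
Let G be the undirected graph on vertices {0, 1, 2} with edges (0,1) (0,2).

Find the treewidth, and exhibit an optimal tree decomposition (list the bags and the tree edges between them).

Treewidth 1.
One optimal decomposition is:
Bags: B1 = {0, 1}  B2 = {0, 2}
Tree: B1–B2

Each bag holds 2 vertices, so the decomposition has width 1, which upper-bounds the treewidth. Any graph with an edge has treewidth ≥ 1, and G has the edge 1–0. The upper and lower bounds meet at 1, so that is the treewidth.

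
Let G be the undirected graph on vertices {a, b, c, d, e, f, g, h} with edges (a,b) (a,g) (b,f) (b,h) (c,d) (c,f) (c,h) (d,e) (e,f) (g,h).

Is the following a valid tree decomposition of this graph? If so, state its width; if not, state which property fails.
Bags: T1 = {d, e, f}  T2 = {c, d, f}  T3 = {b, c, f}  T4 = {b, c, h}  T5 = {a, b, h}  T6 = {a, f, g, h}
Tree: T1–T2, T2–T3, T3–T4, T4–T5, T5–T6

No — bags containing vertex f are not connected in the tree.

A tree decomposition must satisfy three properties: every vertex lies in some bag; for every edge, both endpoints lie together in some bag; and for every vertex, the bags containing it form a connected subtree. Here bags containing vertex f are not connected in the tree, so the decomposition is invalid.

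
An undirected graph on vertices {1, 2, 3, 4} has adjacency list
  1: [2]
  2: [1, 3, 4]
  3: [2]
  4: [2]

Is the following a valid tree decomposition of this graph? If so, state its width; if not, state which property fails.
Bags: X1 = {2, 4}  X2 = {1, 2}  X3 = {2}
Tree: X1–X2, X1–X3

A tree decomposition must satisfy three properties: every vertex lies in some bag; for every edge, both endpoints lie together in some bag; and for every vertex, the bags containing it form a connected subtree. Here vertex 3 appears in no bag, so the decomposition is invalid.

No — vertex 3 appears in no bag.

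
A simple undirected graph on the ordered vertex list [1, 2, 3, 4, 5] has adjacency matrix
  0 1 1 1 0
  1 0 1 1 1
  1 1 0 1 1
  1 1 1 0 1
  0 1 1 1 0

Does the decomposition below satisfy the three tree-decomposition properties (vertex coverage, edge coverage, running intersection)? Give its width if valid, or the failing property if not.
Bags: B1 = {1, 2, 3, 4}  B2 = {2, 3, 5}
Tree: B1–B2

A tree decomposition must satisfy three properties: every vertex lies in some bag; for every edge, both endpoints lie together in some bag; and for every vertex, the bags containing it form a connected subtree. Here edge (4,5) lies in no bag, so the decomposition is invalid.

No — edge (4,5) lies in no bag.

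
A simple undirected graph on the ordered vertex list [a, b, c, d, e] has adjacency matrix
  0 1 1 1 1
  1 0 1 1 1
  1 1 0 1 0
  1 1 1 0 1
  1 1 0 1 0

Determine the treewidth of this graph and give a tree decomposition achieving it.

Treewidth 3.
One such decomposition:
Bags: B1 = {a, b, d, e}  B2 = {a, b, c, d}
Tree: B1–B2

Every bag has size at most 4, so the width is 4 − 1 = 3 and tw(G) ≤ 3. Conversely, {a, b, d, e} is a clique of size 4, and the vertices of any clique must share a bag in every tree decomposition; so some bag has ≥ 4 vertices and tw(G) ≥ 3. The upper and lower bounds meet at 3, so that is the treewidth.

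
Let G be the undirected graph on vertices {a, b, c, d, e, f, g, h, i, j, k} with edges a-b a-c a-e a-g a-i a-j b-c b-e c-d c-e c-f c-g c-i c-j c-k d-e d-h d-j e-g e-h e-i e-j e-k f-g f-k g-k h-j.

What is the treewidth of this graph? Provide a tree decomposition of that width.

Treewidth 3.
Bags: B1 = {a, c, e, g}  B2 = {a, c, e, i}  B3 = {c, e, g, k}  B4 = {a, c, e, j}  B5 = {c, d, e, j}  B6 = {c, f, g, k}  B7 = {a, b, c, e}  B8 = {d, e, h, j}
Tree: B1–B2, B1–B3, B2–B4, B4–B5, B3–B6, B2–B7, B5–B8

The largest bag has 4 vertices, giving width 3; this decomposition certifies tw(G) ≤ 3. For the lower bound, the 4 vertices {d, e, h, j} are pairwise adjacent, and any tree decomposition puts a clique entirely inside one bag — forcing width ≥ 3. Hence tw(G) = 3 exactly.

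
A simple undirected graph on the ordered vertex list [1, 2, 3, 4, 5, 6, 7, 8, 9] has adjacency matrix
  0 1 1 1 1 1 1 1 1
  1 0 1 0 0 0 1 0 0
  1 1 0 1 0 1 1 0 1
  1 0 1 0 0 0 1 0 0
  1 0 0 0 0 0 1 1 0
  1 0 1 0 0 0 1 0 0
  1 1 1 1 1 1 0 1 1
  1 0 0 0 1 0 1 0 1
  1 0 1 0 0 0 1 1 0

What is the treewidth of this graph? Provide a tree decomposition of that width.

Treewidth 3.
Bags: B1 = {1, 3, 4, 7}  B2 = {1, 2, 3, 7}  B3 = {1, 3, 7, 9}  B4 = {1, 3, 6, 7}  B5 = {1, 7, 8, 9}  B6 = {1, 5, 7, 8}
Tree: B1–B2, B2–B3, B3–B4, B3–B5, B5–B6

The largest bag has 4 vertices, giving width 3; this decomposition certifies tw(G) ≤ 3. For the lower bound, the 4 vertices {1, 7, 8, 9} are pairwise adjacent, and any tree decomposition puts a clique entirely inside one bag — forcing width ≥ 3. Combining the bounds, tw(G) = 3.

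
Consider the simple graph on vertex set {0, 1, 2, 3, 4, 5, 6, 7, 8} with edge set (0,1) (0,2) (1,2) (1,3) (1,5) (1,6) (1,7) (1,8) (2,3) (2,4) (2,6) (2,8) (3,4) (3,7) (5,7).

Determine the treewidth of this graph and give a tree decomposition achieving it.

The largest bag has 3 vertices, giving width 2; this decomposition certifies tw(G) ≤ 2. Conversely, {0, 1, 2} is a clique of size 3, and the vertices of any clique must share a bag in every tree decomposition; so some bag has ≥ 3 vertices and tw(G) ≥ 2. The upper and lower bounds meet at 2, so that is the treewidth.

Treewidth 2.
One such decomposition:
Bags: B1 = {1, 2, 6}  B2 = {1, 2, 3}  B3 = {2, 3, 4}  B4 = {1, 3, 7}  B5 = {1, 5, 7}  B6 = {1, 2, 8}  B7 = {0, 1, 2}
Tree: B1–B2, B2–B3, B2–B4, B4–B5, B2–B6, B2–B7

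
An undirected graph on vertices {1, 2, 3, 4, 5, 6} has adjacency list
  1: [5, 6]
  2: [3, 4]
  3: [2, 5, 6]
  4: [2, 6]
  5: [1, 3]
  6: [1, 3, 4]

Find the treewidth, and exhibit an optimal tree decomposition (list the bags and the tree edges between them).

The largest bag has 3 vertices, giving width 2; this decomposition certifies tw(G) ≤ 2. For the lower bound, G contains the cycle 2–4–6–3–2, so G is not a forest; only forests have treewidth ≤ 1, hence tw(G) ≥ 2. The upper and lower bounds meet at 2, so that is the treewidth.

Treewidth 2.
One such decomposition:
Bags: B1 = {2, 3, 4}  B2 = {3, 4, 6}  B3 = {3, 5, 6}  B4 = {1, 5, 6}
Tree: B1–B2, B2–B3, B3–B4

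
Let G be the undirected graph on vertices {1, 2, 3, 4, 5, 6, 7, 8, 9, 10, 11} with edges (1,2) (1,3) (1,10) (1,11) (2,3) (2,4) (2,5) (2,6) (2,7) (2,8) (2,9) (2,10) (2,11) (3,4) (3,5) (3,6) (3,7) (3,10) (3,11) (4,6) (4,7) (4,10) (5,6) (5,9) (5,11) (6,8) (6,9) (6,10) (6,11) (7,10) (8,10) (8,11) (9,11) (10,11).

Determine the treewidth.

4

A width-4 tree decomposition is:
Bags: B1 = {2, 3, 6, 10, 11}  B2 = {2, 3, 5, 6, 11}  B3 = {2, 5, 6, 9, 11}  B4 = {1, 2, 3, 10, 11}  B5 = {2, 3, 4, 6, 10}  B6 = {2, 3, 4, 7, 10}  B7 = {2, 6, 8, 10, 11}
Tree: B1–B2, B2–B3, B1–B4, B1–B5, B5–B6, B1–B7
Every bag has size at most 5, so the width is 5 − 1 = 4 and tw(G) ≤ 4. For the lower bound, the 5 vertices {2, 6, 8, 10, 11} are pairwise adjacent, and any tree decomposition puts a clique entirely inside one bag — forcing width ≥ 4. Combining the bounds, tw(G) = 4.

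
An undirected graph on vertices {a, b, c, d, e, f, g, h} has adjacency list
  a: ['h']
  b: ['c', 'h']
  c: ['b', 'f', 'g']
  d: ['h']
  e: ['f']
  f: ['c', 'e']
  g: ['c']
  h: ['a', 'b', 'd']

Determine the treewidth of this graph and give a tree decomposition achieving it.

Treewidth 1.
One optimal decomposition is:
Bags: B1 = {c, f}  B2 = {b, c}  B3 = {b, h}  B4 = {c, g}  B5 = {d, h}  B6 = {e, f}  B7 = {a, h}
Tree: B1–B2, B2–B3, B1–B4, B3–B5, B1–B6, B3–B7

Each bag holds 2 vertices, so the decomposition has width 1, which upper-bounds the treewidth. Any graph with an edge has treewidth ≥ 1, and G has the edge f–c. The upper and lower bounds meet at 1, so that is the treewidth.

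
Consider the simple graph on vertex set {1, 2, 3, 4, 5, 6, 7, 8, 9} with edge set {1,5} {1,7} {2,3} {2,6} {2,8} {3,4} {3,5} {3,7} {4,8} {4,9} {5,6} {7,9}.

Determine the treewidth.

3

A width-3 tree decomposition is:
Bags: B1 = {2, 5, 6, 8}  B2 = {2, 3, 5, 8}  B3 = {3, 4, 5, 8}  B4 = {1, 3, 4, 5}  B5 = {1, 3, 4, 7}  B6 = {1, 4, 7, 9}
Tree: B1–B2, B2–B3, B3–B4, B4–B5, B5–B6
Every bag has size at most 4, so the width is 4 − 1 = 3 and tw(G) ≤ 3. For the lower bound: the 4 vertex sets {2,6,8}, {5}, {3}, {1,4,7,9} are disjoint, each induces a connected subgraph, and every pair is joined by at least one edge of G. Contracting each set to a single vertex therefore yields K_{4} as a minor, and since treewidth is minor-monotone, tw(G) ≥ tw(K_{4}) = 3. The upper and lower bounds meet at 3, so that is the treewidth.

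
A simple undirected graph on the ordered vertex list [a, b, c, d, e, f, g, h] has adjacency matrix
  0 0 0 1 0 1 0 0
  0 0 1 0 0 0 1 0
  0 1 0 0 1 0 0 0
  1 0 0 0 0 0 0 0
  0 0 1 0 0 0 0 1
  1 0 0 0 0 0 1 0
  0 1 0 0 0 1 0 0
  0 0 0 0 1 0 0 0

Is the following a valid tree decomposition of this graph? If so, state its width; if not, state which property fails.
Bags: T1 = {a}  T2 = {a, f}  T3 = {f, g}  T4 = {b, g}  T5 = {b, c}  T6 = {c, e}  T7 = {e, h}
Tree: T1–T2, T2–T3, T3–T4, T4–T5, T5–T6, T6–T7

No — vertex d appears in no bag.

A tree decomposition must satisfy three properties: every vertex lies in some bag; for every edge, both endpoints lie together in some bag; and for every vertex, the bags containing it form a connected subtree. Here vertex d appears in no bag, so the decomposition is invalid.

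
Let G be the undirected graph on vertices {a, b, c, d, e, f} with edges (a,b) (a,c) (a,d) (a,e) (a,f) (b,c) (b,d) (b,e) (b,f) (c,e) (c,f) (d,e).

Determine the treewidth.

3

A width-3 tree decomposition is:
Bags: B1 = {a, b, c, f}  B2 = {a, b, c, e}  B3 = {a, b, d, e}
Tree: B1–B2, B2–B3
The largest bag has 4 vertices, giving width 3; this decomposition certifies tw(G) ≤ 3. Conversely, {a, b, d, e} is a clique of size 4, and the vertices of any clique must share a bag in every tree decomposition; so some bag has ≥ 4 vertices and tw(G) ≥ 3. Therefore the treewidth is 3.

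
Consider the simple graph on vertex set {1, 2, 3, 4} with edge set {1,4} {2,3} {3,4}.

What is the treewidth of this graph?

1

A width-1 tree decomposition is:
Bags: B1 = {2, 3}  B2 = {3, 4}  B3 = {1, 4}
Tree: B1–B2, B2–B3
Every bag has size at most 2, so the width is 2 − 1 = 1 and tw(G) ≤ 1. Any graph with an edge has treewidth ≥ 1, and G has the edge 2–3. The upper and lower bounds meet at 1, so that is the treewidth.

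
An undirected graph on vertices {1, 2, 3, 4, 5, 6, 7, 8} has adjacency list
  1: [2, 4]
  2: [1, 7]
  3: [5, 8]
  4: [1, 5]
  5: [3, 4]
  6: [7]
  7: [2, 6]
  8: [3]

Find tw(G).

1

A width-1 tree decomposition is:
Bags: B1 = {6, 7}  B2 = {2, 7}  B3 = {1, 2}  B4 = {1, 4}  B5 = {4, 5}  B6 = {3, 5}  B7 = {3, 8}
Tree: B1–B2, B2–B3, B3–B4, B4–B5, B5–B6, B6–B7
Each bag holds 2 vertices, so the decomposition has width 1, which upper-bounds the treewidth. Since G has at least one edge (e.g. 6–7), it is not an edgeless graph, so tw(G) ≥ 1. Therefore the treewidth is 1.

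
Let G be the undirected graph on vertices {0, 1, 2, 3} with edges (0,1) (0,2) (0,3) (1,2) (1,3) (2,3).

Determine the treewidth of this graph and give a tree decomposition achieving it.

With just one bag of size 4, the width is 4 − 1 = 3, so tw(G) ≤ 3. On the other hand G contains the 4-clique {0, 1, 2, 3}. A clique must lie in a single bag of any decomposition, so no decomposition can have width below 3. Therefore the treewidth is 3.

Treewidth 3.
One optimal decomposition is:
Bags: B1 = {0, 1, 2, 3}
Tree: (single bag)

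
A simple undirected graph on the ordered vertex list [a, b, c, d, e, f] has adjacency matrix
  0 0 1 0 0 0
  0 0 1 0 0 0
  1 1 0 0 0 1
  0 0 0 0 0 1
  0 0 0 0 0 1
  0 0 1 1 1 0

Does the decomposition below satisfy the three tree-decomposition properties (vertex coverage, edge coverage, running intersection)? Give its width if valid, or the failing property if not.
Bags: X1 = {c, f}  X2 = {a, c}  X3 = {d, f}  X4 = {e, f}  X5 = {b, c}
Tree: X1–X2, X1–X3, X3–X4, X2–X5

Yes; width 1.

Vertex coverage: the bags together contain {a, b, c, d, e, f}, the full vertex set. Edge coverage: each edge of G has both endpoints in at least one bag. Running intersection: for every vertex, the bags containing it form a connected subtree. All three properties hold, so this is a valid tree decomposition of width max|bag| − 1 = 1, and hence tw(G) ≤ 1.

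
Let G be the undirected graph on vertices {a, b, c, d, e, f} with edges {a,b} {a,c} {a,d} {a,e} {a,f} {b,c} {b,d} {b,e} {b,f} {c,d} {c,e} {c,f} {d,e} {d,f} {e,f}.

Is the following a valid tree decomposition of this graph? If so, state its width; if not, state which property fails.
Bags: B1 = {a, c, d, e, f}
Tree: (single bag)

A tree decomposition must satisfy three properties: every vertex lies in some bag; for every edge, both endpoints lie together in some bag; and for every vertex, the bags containing it form a connected subtree. Here vertex b appears in no bag, so the decomposition is invalid.

No — vertex b appears in no bag.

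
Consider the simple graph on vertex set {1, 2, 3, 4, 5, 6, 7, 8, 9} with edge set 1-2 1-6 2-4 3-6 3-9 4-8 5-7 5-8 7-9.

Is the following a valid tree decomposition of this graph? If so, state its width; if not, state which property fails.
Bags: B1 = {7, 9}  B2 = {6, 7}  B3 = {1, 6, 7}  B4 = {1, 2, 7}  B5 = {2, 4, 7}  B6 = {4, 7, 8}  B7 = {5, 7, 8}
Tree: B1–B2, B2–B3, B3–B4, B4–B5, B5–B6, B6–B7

A tree decomposition must satisfy three properties: every vertex lies in some bag; for every edge, both endpoints lie together in some bag; and for every vertex, the bags containing it form a connected subtree. Here vertex 3 appears in no bag, so the decomposition is invalid.

No — vertex 3 appears in no bag.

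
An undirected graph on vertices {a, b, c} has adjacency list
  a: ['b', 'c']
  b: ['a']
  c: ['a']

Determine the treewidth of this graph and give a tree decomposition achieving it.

Treewidth 1.
One optimal decomposition is:
Bags: B1 = {a, c}  B2 = {a, b}
Tree: B1–B2

Each bag holds 2 vertices, so the decomposition has width 1, which upper-bounds the treewidth. Since G has at least one edge (e.g. a–c), it is not an edgeless graph, so tw(G) ≥ 1. The upper and lower bounds meet at 1, so that is the treewidth.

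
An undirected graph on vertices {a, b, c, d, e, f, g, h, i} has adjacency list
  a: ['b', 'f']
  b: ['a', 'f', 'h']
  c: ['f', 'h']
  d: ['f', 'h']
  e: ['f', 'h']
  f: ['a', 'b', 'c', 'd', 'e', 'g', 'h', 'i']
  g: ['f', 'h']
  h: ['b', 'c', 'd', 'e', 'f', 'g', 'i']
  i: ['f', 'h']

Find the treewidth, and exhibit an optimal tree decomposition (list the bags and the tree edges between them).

Each bag holds 3 vertices, so the decomposition has width 2, which upper-bounds the treewidth. Conversely, {d, f, h} is a clique of size 3, and the vertices of any clique must share a bag in every tree decomposition; so some bag has ≥ 3 vertices and tw(G) ≥ 2. Combining the bounds, tw(G) = 2.

Treewidth 2.
Bags: B1 = {d, f, h}  B2 = {b, f, h}  B3 = {f, h, i}  B4 = {c, f, h}  B5 = {f, g, h}  B6 = {e, f, h}  B7 = {a, b, f}
Tree: B1–B2, B1–B3, B3–B4, B2–B5, B2–B6, B2–B7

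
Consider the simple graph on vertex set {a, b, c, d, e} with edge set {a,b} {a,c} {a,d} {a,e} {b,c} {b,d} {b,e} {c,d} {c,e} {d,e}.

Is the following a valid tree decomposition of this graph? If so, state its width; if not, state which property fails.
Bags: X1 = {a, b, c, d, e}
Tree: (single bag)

Vertex coverage: the bags together contain {a, b, c, d, e}, the full vertex set. Edge coverage: each edge of G has both endpoints in at least one bag. Running intersection: for every vertex, the bags containing it form a connected subtree. All three properties hold, so this is a valid tree decomposition of width max|bag| − 1 = 4, and hence tw(G) ≤ 4.

Yes; width 4.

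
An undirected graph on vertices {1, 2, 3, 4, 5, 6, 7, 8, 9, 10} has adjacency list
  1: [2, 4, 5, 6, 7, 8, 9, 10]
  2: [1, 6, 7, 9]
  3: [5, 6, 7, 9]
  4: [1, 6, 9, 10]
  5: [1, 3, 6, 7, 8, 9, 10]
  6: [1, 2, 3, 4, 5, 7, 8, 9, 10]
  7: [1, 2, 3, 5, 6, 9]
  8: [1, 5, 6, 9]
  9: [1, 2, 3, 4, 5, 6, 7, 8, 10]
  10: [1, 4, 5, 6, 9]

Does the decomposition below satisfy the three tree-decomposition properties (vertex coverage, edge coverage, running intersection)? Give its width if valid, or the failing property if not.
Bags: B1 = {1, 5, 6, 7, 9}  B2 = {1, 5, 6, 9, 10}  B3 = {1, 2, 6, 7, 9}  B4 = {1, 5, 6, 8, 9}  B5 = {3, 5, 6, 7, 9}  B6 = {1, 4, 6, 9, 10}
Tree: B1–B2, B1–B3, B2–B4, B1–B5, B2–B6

Vertex coverage: the bags together contain {1, 2, 3, 4, 5, 6, 7, 8, 9, 10}, the full vertex set. Edge coverage: each edge of G has both endpoints in at least one bag. Running intersection: for every vertex, the bags containing it form a connected subtree. All three properties hold, so this is a valid tree decomposition of width max|bag| − 1 = 4, and hence tw(G) ≤ 4.

Yes; width 4.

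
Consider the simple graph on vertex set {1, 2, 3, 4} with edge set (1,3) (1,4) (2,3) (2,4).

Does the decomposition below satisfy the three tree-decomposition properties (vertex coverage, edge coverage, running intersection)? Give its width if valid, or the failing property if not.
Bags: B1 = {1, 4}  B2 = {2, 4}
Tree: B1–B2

A tree decomposition must satisfy three properties: every vertex lies in some bag; for every edge, both endpoints lie together in some bag; and for every vertex, the bags containing it form a connected subtree. Here vertex 3 appears in no bag, so the decomposition is invalid.

No — vertex 3 appears in no bag.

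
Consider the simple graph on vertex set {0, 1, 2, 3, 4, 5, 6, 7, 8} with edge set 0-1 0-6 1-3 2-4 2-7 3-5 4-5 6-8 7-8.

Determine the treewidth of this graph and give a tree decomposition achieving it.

Treewidth 2.
Bags: B1 = {1, 3, 5}  B2 = {0, 1, 5}  B3 = {0, 5, 6}  B4 = {5, 6, 8}  B5 = {5, 7, 8}  B6 = {2, 5, 7}  B7 = {2, 4, 5}
Tree: B1–B2, B2–B3, B3–B4, B4–B5, B5–B6, B6–B7

Each bag holds 3 vertices, so the decomposition has width 2, which upper-bounds the treewidth. For the lower bound, G contains the cycle 5–3–1–0–6–8–7–2–4–5, so G is not a forest; only forests have treewidth ≤ 1, hence tw(G) ≥ 2. The upper and lower bounds meet at 2, so that is the treewidth.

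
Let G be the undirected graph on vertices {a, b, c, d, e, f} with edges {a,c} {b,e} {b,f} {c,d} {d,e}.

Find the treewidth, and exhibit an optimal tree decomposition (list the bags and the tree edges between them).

The largest bag has 2 vertices, giving width 1; this decomposition certifies tw(G) ≤ 1. Any graph with an edge has treewidth ≥ 1, and G has the edge f–b. Hence tw(G) = 1 exactly.

Treewidth 1.
One such decomposition:
Bags: B1 = {b, f}  B2 = {b, e}  B3 = {d, e}  B4 = {c, d}  B5 = {a, c}
Tree: B1–B2, B2–B3, B3–B4, B4–B5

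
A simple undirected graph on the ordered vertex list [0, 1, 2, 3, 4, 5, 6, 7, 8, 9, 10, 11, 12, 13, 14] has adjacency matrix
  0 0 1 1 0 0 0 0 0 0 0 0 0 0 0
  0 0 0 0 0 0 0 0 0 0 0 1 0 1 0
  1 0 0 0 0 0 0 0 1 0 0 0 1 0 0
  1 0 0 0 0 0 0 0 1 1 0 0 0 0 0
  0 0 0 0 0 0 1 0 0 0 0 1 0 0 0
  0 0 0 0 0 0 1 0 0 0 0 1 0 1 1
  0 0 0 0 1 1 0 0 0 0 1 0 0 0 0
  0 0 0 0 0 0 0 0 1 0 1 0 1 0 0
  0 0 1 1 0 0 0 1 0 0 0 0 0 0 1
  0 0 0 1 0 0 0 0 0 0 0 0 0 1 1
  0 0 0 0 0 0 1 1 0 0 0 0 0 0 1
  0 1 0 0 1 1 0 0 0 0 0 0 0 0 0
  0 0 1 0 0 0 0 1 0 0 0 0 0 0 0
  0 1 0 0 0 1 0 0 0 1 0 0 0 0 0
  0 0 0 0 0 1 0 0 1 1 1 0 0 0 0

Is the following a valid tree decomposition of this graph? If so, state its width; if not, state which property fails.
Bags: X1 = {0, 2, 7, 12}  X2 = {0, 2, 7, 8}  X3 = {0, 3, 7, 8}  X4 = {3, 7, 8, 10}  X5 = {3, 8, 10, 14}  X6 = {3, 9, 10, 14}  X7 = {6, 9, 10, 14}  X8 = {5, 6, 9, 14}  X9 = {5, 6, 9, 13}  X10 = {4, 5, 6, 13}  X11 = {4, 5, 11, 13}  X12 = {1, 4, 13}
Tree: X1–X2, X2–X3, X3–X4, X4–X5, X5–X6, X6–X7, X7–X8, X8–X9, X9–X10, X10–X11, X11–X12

A tree decomposition must satisfy three properties: every vertex lies in some bag; for every edge, both endpoints lie together in some bag; and for every vertex, the bags containing it form a connected subtree. Here edge (11,1) lies in no bag, so the decomposition is invalid.

No — edge (11,1) lies in no bag.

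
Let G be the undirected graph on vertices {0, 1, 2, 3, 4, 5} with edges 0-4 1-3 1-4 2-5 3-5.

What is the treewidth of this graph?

A width-1 tree decomposition is:
Bags: B1 = {2, 5}  B2 = {3, 5}  B3 = {1, 3}  B4 = {1, 4}  B5 = {0, 4}
Tree: B1–B2, B2–B3, B3–B4, B4–B5
Every bag has size at most 2, so the width is 2 − 1 = 1 and tw(G) ≤ 1. G has an edge, so its treewidth is at least 1. Combining the bounds, tw(G) = 1.

1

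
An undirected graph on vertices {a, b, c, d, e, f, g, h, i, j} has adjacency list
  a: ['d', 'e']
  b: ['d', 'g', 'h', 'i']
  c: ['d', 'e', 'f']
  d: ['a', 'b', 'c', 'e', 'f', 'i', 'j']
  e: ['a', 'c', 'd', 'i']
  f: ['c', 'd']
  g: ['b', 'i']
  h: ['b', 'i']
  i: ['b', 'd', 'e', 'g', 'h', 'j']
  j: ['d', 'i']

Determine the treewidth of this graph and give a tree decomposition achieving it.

The largest bag has 3 vertices, giving width 2; this decomposition certifies tw(G) ≤ 2. On the other hand G contains the 3-clique {a, d, e}. A clique must lie in a single bag of any decomposition, so no decomposition can have width below 2. Hence tw(G) = 2 exactly.

Treewidth 2.
Bags: B1 = {d, e, i}  B2 = {c, d, e}  B3 = {a, d, e}  B4 = {d, i, j}  B5 = {b, d, i}  B6 = {b, h, i}  B7 = {c, d, f}  B8 = {b, g, i}
Tree: B1–B2, B1–B3, B1–B4, B4–B5, B5–B6, B2–B7, B6–B8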